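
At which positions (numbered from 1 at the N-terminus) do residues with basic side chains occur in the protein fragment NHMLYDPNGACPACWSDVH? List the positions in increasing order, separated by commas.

The basic amino acids are Lys (K), Arg (R), and His (H).
Matching residues: H2, H19.

2, 19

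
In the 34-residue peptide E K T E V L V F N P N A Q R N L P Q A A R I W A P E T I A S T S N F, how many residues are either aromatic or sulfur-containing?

Aromatic: F, W, Y. Sulfur-containing: C, M.
Aromatic residues here: F8, W23, F34 (3).
Sulfur-containing residues here: none (0).
The two groups share no amino acid, so total = 3 + 0 = 3.

3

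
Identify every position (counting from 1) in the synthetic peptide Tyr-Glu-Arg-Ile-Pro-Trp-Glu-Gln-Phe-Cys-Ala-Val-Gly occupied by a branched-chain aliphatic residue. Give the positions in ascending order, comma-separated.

4, 12

The BCAAs are Val, Leu, and Ile — aliphatic side chains with a branch point.
Matching residues: Ile4, Val12.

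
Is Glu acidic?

Aspartate (D) and glutamate (E) have carboxylic-acid side chains and are the acidic amino acids.
Glutamate is in this group.

Yes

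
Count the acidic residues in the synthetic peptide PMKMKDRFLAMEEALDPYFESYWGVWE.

Only D (aspartate) and E (glutamate) carry a side-chain carboxylic acid.
Matching residues: D6, E12, E13, D16, E20, E27.

6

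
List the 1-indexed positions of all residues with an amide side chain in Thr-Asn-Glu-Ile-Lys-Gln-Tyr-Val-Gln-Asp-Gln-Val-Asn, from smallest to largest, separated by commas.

The amide-side-chain residues are Asn (N) and Gln (Q).
Matching residues: Asn2, Gln6, Gln9, Gln11, Asn13.

2, 6, 9, 11, 13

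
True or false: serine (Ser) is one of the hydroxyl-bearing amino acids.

Serine (S), threonine (T), and tyrosine (Y) each carry a hydroxyl group on the side chain.
Serine is in this group.

True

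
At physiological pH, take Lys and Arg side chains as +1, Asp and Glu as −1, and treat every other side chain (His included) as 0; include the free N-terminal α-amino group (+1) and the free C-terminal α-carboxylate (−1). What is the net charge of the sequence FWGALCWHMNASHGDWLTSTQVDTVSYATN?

Positive (K, R): none → +0.
Negative (D, E): D15, D23 → −2.
The N-terminus (+1) and C-terminus (−1) cancel.
Net charge = (+0) + (−2) = −2.

-2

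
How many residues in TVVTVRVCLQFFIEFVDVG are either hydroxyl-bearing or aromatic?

5

Hydroxyl-bearing: S, T, Y. Aromatic: F, W, Y.
Hydroxyl-bearing residues here: T1, T4 (2).
Aromatic residues here: F11, F12, F15 (3).
(Y belongs to both groups, but none appear in this sequence.) Total = 2 + 3 = 5.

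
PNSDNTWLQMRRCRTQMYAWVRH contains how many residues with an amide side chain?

4

The amide-side-chain residues are Asn (N) and Gln (Q).
Matching residues: N2, N5, Q9, Q16.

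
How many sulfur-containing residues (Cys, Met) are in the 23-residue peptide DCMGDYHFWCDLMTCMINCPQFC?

Matching residues: C2, M3, C10, M13, C15, M16, C19, C23.

8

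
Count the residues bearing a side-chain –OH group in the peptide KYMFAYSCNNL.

S, T, and Y are the three residues with a side-chain hydroxyl.
Matching residues: Y2, Y6, S7.

3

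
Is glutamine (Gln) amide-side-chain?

Yes

Only N (asparagine) and Q (glutamine) carry a side-chain carboxamide.
Glutamine is in this group.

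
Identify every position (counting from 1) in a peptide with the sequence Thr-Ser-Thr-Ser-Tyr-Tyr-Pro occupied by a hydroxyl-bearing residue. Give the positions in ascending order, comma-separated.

Serine (S), threonine (T), and tyrosine (Y) each carry a hydroxyl group on the side chain.
Matching residues: Thr1, Ser2, Thr3, Ser4, Tyr5, Tyr6.

1, 2, 3, 4, 5, 6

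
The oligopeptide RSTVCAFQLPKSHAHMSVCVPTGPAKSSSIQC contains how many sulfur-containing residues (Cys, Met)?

Matching residues: C5, M16, C19, C32.

4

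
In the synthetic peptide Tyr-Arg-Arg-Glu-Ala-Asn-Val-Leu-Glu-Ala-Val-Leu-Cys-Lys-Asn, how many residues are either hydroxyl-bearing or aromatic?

1

Hydroxyl-bearing: S, T, Y. Aromatic: F, W, Y.
Hydroxyl-bearing residues here: Tyr1 (1).
Aromatic residues here: Tyr1 (1).
Y is in both groups, so the 1 Y residue must not be double-counted.
Total = 1 + 1 − 1 = 1.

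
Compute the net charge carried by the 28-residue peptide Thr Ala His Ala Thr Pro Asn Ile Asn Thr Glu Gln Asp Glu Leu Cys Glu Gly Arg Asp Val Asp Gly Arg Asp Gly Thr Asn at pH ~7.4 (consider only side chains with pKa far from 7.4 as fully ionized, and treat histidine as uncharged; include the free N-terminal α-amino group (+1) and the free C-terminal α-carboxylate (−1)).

At pH ~7.4 the Lys and Arg side chains are protonated (+1), the Asp and Glu side chains are deprotonated (−1), and with His taken as neutral all other side chains carry no charge.
Positive (K, R): Arg19, Arg24 → +2.
Negative (D, E): Glu11, Asp13, Glu14, Glu17, Asp20, Asp22, Asp25 → −7.
The N-terminus (+1) and C-terminus (−1) cancel.
Net charge = (+2) + (−7) = −5.

-5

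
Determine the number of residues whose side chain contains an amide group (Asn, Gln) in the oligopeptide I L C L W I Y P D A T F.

0

None of the 12 residues belong to this group.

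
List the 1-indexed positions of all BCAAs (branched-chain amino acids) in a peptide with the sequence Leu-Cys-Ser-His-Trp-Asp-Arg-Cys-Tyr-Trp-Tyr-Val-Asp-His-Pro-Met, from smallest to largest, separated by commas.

V, L, and I make up the branched-chain aliphatic group.
Matching residues: Leu1, Val12.

1, 12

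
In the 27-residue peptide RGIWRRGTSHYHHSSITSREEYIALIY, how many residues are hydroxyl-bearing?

9

The –OH-bearing residues are Ser, Thr (aliphatic alcohols), and Tyr (phenol).
Matching residues: T8, S9, Y11, S14, S15, T17, S18, Y22, Y27.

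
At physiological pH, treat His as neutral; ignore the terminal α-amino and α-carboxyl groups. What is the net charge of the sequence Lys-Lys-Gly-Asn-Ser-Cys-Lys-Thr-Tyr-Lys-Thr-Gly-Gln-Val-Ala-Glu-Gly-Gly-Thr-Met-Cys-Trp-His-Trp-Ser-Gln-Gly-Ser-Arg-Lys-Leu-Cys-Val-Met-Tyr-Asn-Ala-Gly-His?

Near pH 7.4, K and R contribute +1 each, D and E contribute −1 each, and every other side chain (His included, as stated) is uncharged.
Positive (K, R): Lys1, Lys2, Lys7, Lys10, Arg29, Lys30 → +6.
Negative (D, E): Glu16 → −1.
Net charge = (+6) + (−1) = +5.

+5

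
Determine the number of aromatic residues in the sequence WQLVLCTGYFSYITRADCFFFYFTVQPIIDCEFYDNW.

F, W, and Y each carry an aromatic ring on the side chain.
Matching residues: W1, Y9, F10, Y12, F19, F20, F21, Y22, F23, F33, Y34, W37.

12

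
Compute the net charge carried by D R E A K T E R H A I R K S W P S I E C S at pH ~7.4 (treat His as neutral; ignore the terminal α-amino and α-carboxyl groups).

The side chains ionized at physiological pH are Lys/Arg (+1) and Asp/Glu (−1); with His treated as neutral, nothing else contributes.
Positive (K, R): R2, K5, R8, R12, K13 → +5.
Negative (D, E): D1, E3, E7, E19 → −4.
Net charge = (+5) + (−4) = +1.

+1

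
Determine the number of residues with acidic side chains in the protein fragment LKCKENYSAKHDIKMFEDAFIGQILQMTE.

Aspartate (D) and glutamate (E) have carboxylic-acid side chains and are the acidic amino acids.
Matching residues: E5, D12, E17, D18, E29.

5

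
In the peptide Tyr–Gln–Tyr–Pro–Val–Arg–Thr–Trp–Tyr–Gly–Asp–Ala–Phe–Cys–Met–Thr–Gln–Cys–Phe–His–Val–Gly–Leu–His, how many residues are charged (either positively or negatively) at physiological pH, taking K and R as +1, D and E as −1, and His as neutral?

Charged side chains at pH ~7.4: K, R (positive); D, E (negative).
Matching residues: Arg6, Asp11.

2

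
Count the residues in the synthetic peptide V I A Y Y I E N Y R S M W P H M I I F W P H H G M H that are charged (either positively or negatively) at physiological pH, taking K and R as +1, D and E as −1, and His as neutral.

2

Charged side chains at pH ~7.4: K, R (positive); D, E (negative).
Matching residues: E7, R10.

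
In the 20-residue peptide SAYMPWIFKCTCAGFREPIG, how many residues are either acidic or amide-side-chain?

Acidic: D, E. Amide-side-chain: N, Q.
Acidic residues here: E17 (1).
Amide-side-chain residues here: none (0).
The two groups share no amino acid, so total = 1 + 0 = 1.

1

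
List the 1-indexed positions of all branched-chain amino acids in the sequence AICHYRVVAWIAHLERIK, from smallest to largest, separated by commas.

The BCAAs are Val, Leu, and Ile — aliphatic side chains with a branch point.
Matching residues: I2, V7, V8, I11, L14, I17.

2, 7, 8, 11, 14, 17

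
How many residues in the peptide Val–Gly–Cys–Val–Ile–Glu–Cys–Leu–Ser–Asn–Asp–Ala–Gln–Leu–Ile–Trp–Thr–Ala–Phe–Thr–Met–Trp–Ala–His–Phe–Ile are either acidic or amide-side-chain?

Acidic: D, E. Amide-side-chain: N, Q.
Acidic residues here: Glu6, Asp11 (2).
Amide-side-chain residues here: Asn10, Gln13 (2).
The two groups share no amino acid, so total = 2 + 2 = 4.

4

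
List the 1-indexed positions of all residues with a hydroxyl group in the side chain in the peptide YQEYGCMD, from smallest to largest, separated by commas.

The –OH-bearing residues are Ser, Thr (aliphatic alcohols), and Tyr (phenol).
Matching residues: Y1, Y4.

1, 4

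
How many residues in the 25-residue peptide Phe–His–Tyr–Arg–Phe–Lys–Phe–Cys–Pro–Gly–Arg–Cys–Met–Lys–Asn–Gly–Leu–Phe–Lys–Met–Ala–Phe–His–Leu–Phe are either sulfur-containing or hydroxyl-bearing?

5

Sulfur-containing: C, M. Hydroxyl-bearing: S, T, Y.
Sulfur-containing residues here: Cys8, Cys12, Met13, Met20 (4).
Hydroxyl-bearing residues here: Tyr3 (1).
The two groups share no amino acid, so total = 4 + 1 = 5.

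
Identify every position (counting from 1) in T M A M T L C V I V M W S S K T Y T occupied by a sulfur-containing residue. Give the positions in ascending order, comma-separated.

Cysteine (C, thiol) and methionine (M, thioether) are the two sulfur-containing amino acids.
Matching residues: M2, M4, C7, M11.

2, 4, 7, 11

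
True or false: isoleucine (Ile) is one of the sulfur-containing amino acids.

False

Cysteine (C, thiol) and methionine (M, thioether) are the two sulfur-containing amino acids.
Isoleucine is not in this group.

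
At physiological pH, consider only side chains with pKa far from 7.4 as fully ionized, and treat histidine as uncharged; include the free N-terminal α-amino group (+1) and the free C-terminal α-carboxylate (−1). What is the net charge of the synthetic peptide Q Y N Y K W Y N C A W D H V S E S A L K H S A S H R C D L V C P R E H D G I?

The side chains ionized at physiological pH are Lys/Arg (+1) and Asp/Glu (−1); with His treated as neutral, nothing else contributes.
Positive (K, R): K5, K20, R26, R33 → +4.
Negative (D, E): D12, E16, D28, E34, D36 → −5.
The N-terminus (+1) and C-terminus (−1) cancel.
Net charge = (+4) + (−5) = −1.

-1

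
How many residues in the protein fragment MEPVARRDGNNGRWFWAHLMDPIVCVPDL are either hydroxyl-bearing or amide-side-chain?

Hydroxyl-bearing: S, T, Y. Amide-side-chain: N, Q.
Hydroxyl-bearing residues here: none (0).
Amide-side-chain residues here: N10, N11 (2).
The two groups share no amino acid, so total = 0 + 2 = 2.

2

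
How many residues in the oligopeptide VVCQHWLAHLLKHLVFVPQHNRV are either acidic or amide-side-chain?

3

Acidic: D, E. Amide-side-chain: N, Q.
Acidic residues here: none (0).
Amide-side-chain residues here: Q4, Q19, N21 (3).
The two groups share no amino acid, so total = 0 + 3 = 3.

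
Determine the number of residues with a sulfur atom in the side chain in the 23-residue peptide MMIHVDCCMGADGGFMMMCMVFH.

The sulfur-bearing residues are cysteine (–SH) and methionine (–S–CH₃).
Matching residues: M1, M2, C7, C8, M9, M16, M17, M18, C19, M20.

10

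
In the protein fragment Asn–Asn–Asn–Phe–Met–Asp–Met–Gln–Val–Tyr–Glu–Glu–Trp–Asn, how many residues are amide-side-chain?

Asparagine (N) and glutamine (Q) have uncharged amide side chains.
Matching residues: Asn1, Asn2, Asn3, Gln8, Asn14.

5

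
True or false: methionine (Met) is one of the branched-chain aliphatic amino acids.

Valine (V), leucine (L), and isoleucine (I) are the branched-chain amino acids.
Methionine is not in this group.

False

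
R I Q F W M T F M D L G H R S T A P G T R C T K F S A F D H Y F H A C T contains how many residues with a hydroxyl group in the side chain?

8

S, T, and Y are the three residues with a side-chain hydroxyl.
Matching residues: T7, S15, T16, T20, T23, S26, Y31, T36.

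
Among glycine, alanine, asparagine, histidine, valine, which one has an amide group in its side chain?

asparagine

Asparagine (N) and glutamine (Q) have uncharged amide side chains.
Of the listed options, only asparagine belongs to this group.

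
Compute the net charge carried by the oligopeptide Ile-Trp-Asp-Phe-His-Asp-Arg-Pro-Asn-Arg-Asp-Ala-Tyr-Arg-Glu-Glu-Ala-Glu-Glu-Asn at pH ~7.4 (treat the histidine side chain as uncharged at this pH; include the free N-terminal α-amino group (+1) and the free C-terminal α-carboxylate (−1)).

The side chains ionized at physiological pH are Lys/Arg (+1) and Asp/Glu (−1); with His treated as neutral, nothing else contributes.
Positive (K, R): Arg7, Arg10, Arg14 → +3.
Negative (D, E): Asp3, Asp6, Asp11, Glu15, Glu16, Glu18, Glu19 → −7.
The N-terminus (+1) and C-terminus (−1) cancel.
Net charge = (+3) + (−7) = −4.

-4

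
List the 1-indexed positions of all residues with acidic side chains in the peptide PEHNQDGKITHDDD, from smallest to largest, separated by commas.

2, 6, 12, 13, 14

The acidic residues are Asp (D) and Glu (E), whose side chains end in a carboxylate group.
Matching residues: E2, D6, D12, D13, D14.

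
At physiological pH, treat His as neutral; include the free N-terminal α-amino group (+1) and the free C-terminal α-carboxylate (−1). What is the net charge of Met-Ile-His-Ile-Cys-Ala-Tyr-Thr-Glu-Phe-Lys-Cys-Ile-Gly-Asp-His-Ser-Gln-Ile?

At pH ~7.4 the Lys and Arg side chains are protonated (+1), the Asp and Glu side chains are deprotonated (−1), and with His taken as neutral all other side chains carry no charge.
Positive (K, R): Lys11 → +1.
Negative (D, E): Glu9, Asp15 → −2.
The N-terminus (+1) and C-terminus (−1) cancel.
Net charge = (+1) + (−2) = −1.

-1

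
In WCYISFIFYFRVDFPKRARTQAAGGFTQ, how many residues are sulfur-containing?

Cysteine (C, thiol) and methionine (M, thioether) are the two sulfur-containing amino acids.
Matching residues: C2.

1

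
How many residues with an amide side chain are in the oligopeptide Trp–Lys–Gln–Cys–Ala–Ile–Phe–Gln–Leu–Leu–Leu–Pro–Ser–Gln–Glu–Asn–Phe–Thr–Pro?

4

Asparagine (N) and glutamine (Q) have uncharged amide side chains.
Matching residues: Gln3, Gln8, Gln14, Asn16.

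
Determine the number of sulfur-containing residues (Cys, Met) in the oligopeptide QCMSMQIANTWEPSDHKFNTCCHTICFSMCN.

8

Matching residues: C2, M3, M5, C21, C22, C26, M29, C30.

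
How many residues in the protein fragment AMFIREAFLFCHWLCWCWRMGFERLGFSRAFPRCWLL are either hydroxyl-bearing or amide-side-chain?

Hydroxyl-bearing: S, T, Y. Amide-side-chain: N, Q.
Hydroxyl-bearing residues here: S28 (1).
Amide-side-chain residues here: none (0).
The two groups share no amino acid, so total = 1 + 0 = 1.

1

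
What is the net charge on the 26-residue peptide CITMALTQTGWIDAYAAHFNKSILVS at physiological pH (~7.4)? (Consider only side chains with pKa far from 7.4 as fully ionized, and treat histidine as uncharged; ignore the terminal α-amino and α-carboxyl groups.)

Near pH 7.4, K and R contribute +1 each, D and E contribute −1 each, and every other side chain (His included, as stated) is uncharged.
Positive (K, R): K21 → +1.
Negative (D, E): D13 → −1.
Net charge = (+1) + (−1) = 0.

0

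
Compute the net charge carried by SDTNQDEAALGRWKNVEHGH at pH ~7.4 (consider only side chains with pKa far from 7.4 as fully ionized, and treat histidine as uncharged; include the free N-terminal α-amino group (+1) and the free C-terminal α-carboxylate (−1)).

The side chains ionized at physiological pH are Lys/Arg (+1) and Asp/Glu (−1); with His treated as neutral, nothing else contributes.
Positive (K, R): R12, K14 → +2.
Negative (D, E): D2, D6, E7, E17 → −4.
The N-terminus (+1) and C-terminus (−1) cancel.
Net charge = (+2) + (−4) = −2.

-2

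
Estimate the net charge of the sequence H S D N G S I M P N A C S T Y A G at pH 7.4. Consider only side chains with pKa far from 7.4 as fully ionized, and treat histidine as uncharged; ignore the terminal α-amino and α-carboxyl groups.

Near pH 7.4, K and R contribute +1 each, D and E contribute −1 each, and every other side chain (His included, as stated) is uncharged.
Positive (K, R): none → +0.
Negative (D, E): D3 → −1.
Net charge = (+0) + (−1) = −1.

-1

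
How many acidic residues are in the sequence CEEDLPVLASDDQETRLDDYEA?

9

The acidic residues are Asp (D) and Glu (E), whose side chains end in a carboxylate group.
Matching residues: E2, E3, D4, D11, D12, E14, D18, D19, E21.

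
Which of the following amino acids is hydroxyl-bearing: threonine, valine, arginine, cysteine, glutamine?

threonine

S, T, and Y are the three residues with a side-chain hydroxyl.
Of the listed options, only threonine belongs to this group.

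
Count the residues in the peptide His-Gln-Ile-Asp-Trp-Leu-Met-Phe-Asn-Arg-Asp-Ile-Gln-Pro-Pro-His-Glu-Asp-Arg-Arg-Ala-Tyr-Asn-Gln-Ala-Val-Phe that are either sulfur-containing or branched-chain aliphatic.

Sulfur-containing: C, M. Branched-chain aliphatic: I, L, V.
Sulfur-containing residues here: Met7 (1).
Branched-chain aliphatic residues here: Ile3, Leu6, Ile12, Val26 (4).
The two groups share no amino acid, so total = 1 + 4 = 5.

5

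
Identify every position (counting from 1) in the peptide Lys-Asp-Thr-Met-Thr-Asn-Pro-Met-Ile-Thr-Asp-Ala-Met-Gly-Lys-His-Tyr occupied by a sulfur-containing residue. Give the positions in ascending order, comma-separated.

Matching residues: Met4, Met8, Met13.

4, 8, 13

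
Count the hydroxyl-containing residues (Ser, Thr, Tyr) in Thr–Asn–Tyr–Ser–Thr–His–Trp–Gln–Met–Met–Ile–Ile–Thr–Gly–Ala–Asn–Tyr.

Matching residues: Thr1, Tyr3, Ser4, Thr5, Thr13, Tyr17.

6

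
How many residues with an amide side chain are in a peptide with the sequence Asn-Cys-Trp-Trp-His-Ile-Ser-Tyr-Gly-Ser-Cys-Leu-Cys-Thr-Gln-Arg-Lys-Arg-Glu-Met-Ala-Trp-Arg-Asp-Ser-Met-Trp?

Asparagine (N) and glutamine (Q) have uncharged amide side chains.
Matching residues: Asn1, Gln15.

2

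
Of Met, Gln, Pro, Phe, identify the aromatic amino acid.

Phe

F, W, and Y each carry an aromatic ring on the side chain.
Of the listed options, only Phe belongs to this group.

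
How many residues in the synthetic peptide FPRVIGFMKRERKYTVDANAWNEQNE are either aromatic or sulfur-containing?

5

Aromatic: F, W, Y. Sulfur-containing: C, M.
Aromatic residues here: F1, F7, Y14, W21 (4).
Sulfur-containing residues here: M8 (1).
The two groups share no amino acid, so total = 4 + 1 = 5.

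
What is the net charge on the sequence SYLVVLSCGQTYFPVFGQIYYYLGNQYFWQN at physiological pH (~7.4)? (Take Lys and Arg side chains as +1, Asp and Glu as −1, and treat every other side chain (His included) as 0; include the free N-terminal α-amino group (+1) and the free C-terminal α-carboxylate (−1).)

0

Positive (K, R): none → +0.
Negative (D, E): none → −0.
The N-terminus (+1) and C-terminus (−1) cancel.
Net charge = (+0) + (−0) = 0.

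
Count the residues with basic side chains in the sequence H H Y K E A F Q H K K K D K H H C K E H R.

13

Lysine (K), arginine (R), and histidine (H) have basic, nitrogen-containing side chains.
Matching residues: H1, H2, K4, H9, K10, K11, K12, K14, H15, H16, K18, H20, R21.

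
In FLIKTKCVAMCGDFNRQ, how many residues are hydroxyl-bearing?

1

S, T, and Y are the three residues with a side-chain hydroxyl.
Matching residues: T5.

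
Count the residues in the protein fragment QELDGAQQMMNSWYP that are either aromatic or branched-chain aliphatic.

Aromatic: F, W, Y. Branched-chain aliphatic: I, L, V.
Aromatic residues here: W13, Y14 (2).
Branched-chain aliphatic residues here: L3 (1).
The two groups share no amino acid, so total = 2 + 1 = 3.

3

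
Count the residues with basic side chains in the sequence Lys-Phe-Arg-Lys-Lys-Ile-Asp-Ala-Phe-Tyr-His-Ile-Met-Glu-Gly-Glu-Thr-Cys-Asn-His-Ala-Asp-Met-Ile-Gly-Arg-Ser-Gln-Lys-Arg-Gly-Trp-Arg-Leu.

The basic amino acids are Lys (K), Arg (R), and His (H).
Matching residues: Lys1, Arg3, Lys4, Lys5, His11, His20, Arg26, Lys29, Arg30, Arg33.

10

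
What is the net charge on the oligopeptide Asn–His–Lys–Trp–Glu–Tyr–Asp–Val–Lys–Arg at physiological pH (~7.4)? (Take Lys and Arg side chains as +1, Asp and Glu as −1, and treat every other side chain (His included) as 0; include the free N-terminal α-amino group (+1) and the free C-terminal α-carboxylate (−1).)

+1

Positive (K, R): Lys3, Lys9, Arg10 → +3.
Negative (D, E): Glu5, Asp7 → −2.
The N-terminus (+1) and C-terminus (−1) cancel.
Net charge = (+3) + (−2) = +1.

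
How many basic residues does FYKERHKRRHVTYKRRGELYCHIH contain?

12

The basic amino acids are Lys (K), Arg (R), and His (H).
Matching residues: K3, R5, H6, K7, R8, R9, H10, K14, R15, R16, H22, H24.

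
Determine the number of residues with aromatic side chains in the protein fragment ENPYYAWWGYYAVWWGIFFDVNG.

Phenylalanine (F), tryptophan (W), and tyrosine (Y) have aromatic ring side chains.
Matching residues: Y4, Y5, W7, W8, Y10, Y11, W14, W15, F18, F19.

10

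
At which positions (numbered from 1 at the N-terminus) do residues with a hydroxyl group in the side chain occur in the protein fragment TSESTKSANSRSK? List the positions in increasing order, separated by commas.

S, T, and Y are the three residues with a side-chain hydroxyl.
Matching residues: T1, S2, S4, T5, S7, S10, S12.

1, 2, 4, 5, 7, 10, 12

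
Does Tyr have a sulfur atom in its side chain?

The sulfur-bearing residues are cysteine (–SH) and methionine (–S–CH₃).
Tyrosine is not in this group.

No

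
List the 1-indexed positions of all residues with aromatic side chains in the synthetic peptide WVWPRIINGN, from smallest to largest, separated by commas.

F, W, and Y each carry an aromatic ring on the side chain.
Matching residues: W1, W3.

1, 3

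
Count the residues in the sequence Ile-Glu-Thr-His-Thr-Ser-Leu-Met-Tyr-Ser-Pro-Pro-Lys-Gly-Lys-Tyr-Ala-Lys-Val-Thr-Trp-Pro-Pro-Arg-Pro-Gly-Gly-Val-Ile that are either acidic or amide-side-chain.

Acidic: D, E. Amide-side-chain: N, Q.
Acidic residues here: Glu2 (1).
Amide-side-chain residues here: none (0).
The two groups share no amino acid, so total = 1 + 0 = 1.

1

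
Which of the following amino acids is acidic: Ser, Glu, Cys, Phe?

Only D (aspartate) and E (glutamate) carry a side-chain carboxylic acid.
Of the listed options, only Glu belongs to this group.

Glu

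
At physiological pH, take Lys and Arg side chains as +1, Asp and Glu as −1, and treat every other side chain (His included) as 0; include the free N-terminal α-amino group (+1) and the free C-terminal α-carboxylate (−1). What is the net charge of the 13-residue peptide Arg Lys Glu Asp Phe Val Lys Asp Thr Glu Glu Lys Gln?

Positive (K, R): Arg1, Lys2, Lys7, Lys12 → +4.
Negative (D, E): Glu3, Asp4, Asp8, Glu10, Glu11 → −5.
The N-terminus (+1) and C-terminus (−1) cancel.
Net charge = (+4) + (−5) = −1.

-1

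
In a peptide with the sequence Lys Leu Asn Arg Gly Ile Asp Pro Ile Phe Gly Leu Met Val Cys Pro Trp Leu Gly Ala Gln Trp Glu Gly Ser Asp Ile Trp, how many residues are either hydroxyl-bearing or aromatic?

5

Hydroxyl-bearing: S, T, Y. Aromatic: F, W, Y.
Hydroxyl-bearing residues here: Ser25 (1).
Aromatic residues here: Phe10, Trp17, Trp22, Trp28 (4).
(Y belongs to both groups, but none appear in this sequence.) Total = 1 + 4 = 5.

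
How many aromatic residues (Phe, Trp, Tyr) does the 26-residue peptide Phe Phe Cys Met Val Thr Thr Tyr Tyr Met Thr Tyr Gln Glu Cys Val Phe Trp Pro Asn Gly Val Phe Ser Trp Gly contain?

9

Matching residues: Phe1, Phe2, Tyr8, Tyr9, Tyr12, Phe17, Trp18, Phe23, Trp25.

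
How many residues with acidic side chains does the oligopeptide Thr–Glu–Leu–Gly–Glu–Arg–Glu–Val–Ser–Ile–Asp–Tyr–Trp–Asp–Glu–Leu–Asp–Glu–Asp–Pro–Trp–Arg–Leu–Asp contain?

10

Only D (aspartate) and E (glutamate) carry a side-chain carboxylic acid.
Matching residues: Glu2, Glu5, Glu7, Asp11, Asp14, Glu15, Asp17, Glu18, Asp19, Asp24.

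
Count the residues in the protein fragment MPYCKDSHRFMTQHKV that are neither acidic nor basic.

10

Acidic: D, E. Basic: K, R, H. All other residues are neither.
Matching residues: M1, P2, Y3, C4, S7, F10, M11, T12, Q13, V16.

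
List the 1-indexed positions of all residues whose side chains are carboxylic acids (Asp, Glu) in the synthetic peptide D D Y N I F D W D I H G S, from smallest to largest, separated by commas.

Matching residues: D1, D2, D7, D9.

1, 2, 7, 9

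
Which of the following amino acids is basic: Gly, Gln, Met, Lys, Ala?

Lysine (K), arginine (R), and histidine (H) have basic, nitrogen-containing side chains.
Of the listed options, only Lys belongs to this group.

Lys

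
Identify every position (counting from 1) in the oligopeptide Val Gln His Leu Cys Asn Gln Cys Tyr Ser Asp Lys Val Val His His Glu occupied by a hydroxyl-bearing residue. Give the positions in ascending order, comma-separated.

The –OH-bearing residues are Ser, Thr (aliphatic alcohols), and Tyr (phenol).
Matching residues: Tyr9, Ser10.

9, 10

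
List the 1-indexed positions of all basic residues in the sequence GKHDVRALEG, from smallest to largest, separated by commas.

2, 3, 6

Lysine (K), arginine (R), and histidine (H) have basic, nitrogen-containing side chains.
Matching residues: K2, H3, R6.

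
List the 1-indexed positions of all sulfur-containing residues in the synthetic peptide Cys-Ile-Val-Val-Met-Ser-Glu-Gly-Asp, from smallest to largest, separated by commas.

Cysteine (C, thiol) and methionine (M, thioether) are the two sulfur-containing amino acids.
Matching residues: Cys1, Met5.

1, 5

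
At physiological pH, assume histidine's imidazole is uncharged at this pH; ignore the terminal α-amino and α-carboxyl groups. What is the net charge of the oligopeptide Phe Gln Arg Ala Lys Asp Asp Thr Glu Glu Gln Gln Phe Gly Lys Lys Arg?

Near pH 7.4, K and R contribute +1 each, D and E contribute −1 each, and every other side chain (His included, as stated) is uncharged.
Positive (K, R): Arg3, Lys5, Lys15, Lys16, Arg17 → +5.
Negative (D, E): Asp6, Asp7, Glu9, Glu10 → −4.
Net charge = (+5) + (−4) = +1.

+1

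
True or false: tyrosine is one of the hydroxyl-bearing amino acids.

True

The –OH-bearing residues are Ser, Thr (aliphatic alcohols), and Tyr (phenol).
Tyrosine is in this group.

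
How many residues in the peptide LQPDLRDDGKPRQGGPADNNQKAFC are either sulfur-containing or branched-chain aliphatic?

Sulfur-containing: C, M. Branched-chain aliphatic: I, L, V.
Sulfur-containing residues here: C25 (1).
Branched-chain aliphatic residues here: L1, L5 (2).
The two groups share no amino acid, so total = 1 + 2 = 3.

3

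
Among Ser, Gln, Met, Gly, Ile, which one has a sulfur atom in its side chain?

Met

The sulfur-bearing residues are cysteine (–SH) and methionine (–S–CH₃).
Of the listed options, only Met belongs to this group.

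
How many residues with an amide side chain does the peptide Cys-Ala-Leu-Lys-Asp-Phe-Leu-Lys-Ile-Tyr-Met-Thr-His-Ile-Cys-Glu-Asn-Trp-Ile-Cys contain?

1

Asparagine (N) and glutamine (Q) have uncharged amide side chains.
Matching residues: Asn17.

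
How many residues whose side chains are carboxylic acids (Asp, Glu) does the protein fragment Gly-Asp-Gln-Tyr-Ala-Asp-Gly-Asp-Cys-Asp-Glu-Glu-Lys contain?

6

Matching residues: Asp2, Asp6, Asp8, Asp10, Glu11, Glu12.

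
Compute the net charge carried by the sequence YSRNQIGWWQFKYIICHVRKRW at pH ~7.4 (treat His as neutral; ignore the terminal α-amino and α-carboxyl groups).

At pH ~7.4 the Lys and Arg side chains are protonated (+1), the Asp and Glu side chains are deprotonated (−1), and with His taken as neutral all other side chains carry no charge.
Positive (K, R): R3, K12, R19, K20, R21 → +5.
Negative (D, E): none → −0.
Net charge = (+5) + (−0) = +5.

+5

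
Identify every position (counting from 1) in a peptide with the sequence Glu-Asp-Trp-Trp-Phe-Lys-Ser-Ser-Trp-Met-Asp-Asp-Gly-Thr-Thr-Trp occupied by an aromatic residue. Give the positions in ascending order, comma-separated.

The aromatic amino acids are Phe (F, benzyl), Trp (W, indole), and Tyr (Y, phenol).
Matching residues: Trp3, Trp4, Phe5, Trp9, Trp16.

3, 4, 5, 9, 16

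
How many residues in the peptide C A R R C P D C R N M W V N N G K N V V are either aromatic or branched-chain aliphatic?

Aromatic: F, W, Y. Branched-chain aliphatic: I, L, V.
Aromatic residues here: W12 (1).
Branched-chain aliphatic residues here: V13, V19, V20 (3).
The two groups share no amino acid, so total = 1 + 3 = 4.

4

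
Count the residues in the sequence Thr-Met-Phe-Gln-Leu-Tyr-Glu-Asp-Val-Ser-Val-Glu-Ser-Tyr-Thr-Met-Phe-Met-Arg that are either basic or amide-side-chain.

2

Basic: H, K, R. Amide-side-chain: N, Q.
Basic residues here: Arg19 (1).
Amide-side-chain residues here: Gln4 (1).
The two groups share no amino acid, so total = 1 + 1 = 2.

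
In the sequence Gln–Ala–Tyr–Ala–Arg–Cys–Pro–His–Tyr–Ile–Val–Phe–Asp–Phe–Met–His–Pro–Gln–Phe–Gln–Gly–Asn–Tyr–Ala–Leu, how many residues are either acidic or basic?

Acidic: D, E. Basic: H, K, R.
Acidic residues here: Asp13 (1).
Basic residues here: Arg5, His8, His16 (3).
The two groups share no amino acid, so total = 1 + 3 = 4.

4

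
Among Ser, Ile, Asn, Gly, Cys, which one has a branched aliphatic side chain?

The BCAAs are Val, Leu, and Ile — aliphatic side chains with a branch point.
Of the listed options, only Ile belongs to this group.

Ile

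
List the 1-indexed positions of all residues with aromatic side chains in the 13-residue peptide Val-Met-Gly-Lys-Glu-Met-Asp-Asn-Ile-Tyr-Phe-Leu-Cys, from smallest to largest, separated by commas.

10, 11

Phenylalanine (F), tryptophan (W), and tyrosine (Y) have aromatic ring side chains.
Matching residues: Tyr10, Phe11.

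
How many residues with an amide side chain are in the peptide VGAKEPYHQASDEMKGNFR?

Asparagine (N) and glutamine (Q) have uncharged amide side chains.
Matching residues: Q9, N17.

2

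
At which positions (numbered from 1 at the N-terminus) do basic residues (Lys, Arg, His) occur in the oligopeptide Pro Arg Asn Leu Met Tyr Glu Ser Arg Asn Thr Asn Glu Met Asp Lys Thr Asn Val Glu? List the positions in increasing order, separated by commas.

2, 9, 16

Matching residues: Arg2, Arg9, Lys16.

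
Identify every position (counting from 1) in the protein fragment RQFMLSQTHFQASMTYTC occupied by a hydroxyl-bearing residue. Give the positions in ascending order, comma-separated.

The –OH-bearing residues are Ser, Thr (aliphatic alcohols), and Tyr (phenol).
Matching residues: S6, T8, S13, T15, Y16, T17.

6, 8, 13, 15, 16, 17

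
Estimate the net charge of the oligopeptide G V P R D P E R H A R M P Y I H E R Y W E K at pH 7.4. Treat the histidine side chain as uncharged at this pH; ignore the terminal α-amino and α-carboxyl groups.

+1

Near pH 7.4, K and R contribute +1 each, D and E contribute −1 each, and every other side chain (His included, as stated) is uncharged.
Positive (K, R): R4, R8, R11, R18, K22 → +5.
Negative (D, E): D5, E7, E17, E21 → −4.
Net charge = (+5) + (−4) = +1.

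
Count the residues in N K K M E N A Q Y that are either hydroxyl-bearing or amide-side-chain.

Hydroxyl-bearing: S, T, Y. Amide-side-chain: N, Q.
Hydroxyl-bearing residues here: Y9 (1).
Amide-side-chain residues here: N1, N6, Q8 (3).
The two groups share no amino acid, so total = 1 + 3 = 4.

4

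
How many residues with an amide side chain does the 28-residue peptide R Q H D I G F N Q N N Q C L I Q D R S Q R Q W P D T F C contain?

9

The amide-side-chain residues are Asn (N) and Gln (Q).
Matching residues: Q2, N8, Q9, N10, N11, Q12, Q16, Q20, Q22.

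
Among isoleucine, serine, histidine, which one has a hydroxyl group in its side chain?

serine

S, T, and Y are the three residues with a side-chain hydroxyl.
Of the listed options, only serine belongs to this group.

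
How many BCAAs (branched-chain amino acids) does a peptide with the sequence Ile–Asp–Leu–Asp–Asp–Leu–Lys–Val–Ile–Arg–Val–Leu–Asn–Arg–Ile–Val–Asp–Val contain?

The BCAAs are Val, Leu, and Ile — aliphatic side chains with a branch point.
Matching residues: Ile1, Leu3, Leu6, Val8, Ile9, Val11, Leu12, Ile15, Val16, Val18.

10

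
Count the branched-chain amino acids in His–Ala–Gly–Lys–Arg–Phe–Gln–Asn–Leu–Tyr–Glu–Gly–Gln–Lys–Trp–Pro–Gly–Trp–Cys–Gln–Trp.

V, L, and I make up the branched-chain aliphatic group.
Matching residues: Leu9.

1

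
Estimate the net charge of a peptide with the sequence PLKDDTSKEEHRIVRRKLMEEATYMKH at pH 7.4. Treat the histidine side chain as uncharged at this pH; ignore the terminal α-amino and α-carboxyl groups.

Near pH 7.4, K and R contribute +1 each, D and E contribute −1 each, and every other side chain (His included, as stated) is uncharged.
Positive (K, R): K3, K8, R12, R15, R16, K17, K26 → +7.
Negative (D, E): D4, D5, E9, E10, E20, E21 → −6.
Net charge = (+7) + (−6) = +1.

+1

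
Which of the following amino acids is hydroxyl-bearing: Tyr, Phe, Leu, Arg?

Tyr

The –OH-bearing residues are Ser, Thr (aliphatic alcohols), and Tyr (phenol).
Of the listed options, only Tyr belongs to this group.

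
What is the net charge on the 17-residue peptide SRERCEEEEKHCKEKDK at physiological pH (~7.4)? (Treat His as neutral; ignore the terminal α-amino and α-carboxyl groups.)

At pH ~7.4 the Lys and Arg side chains are protonated (+1), the Asp and Glu side chains are deprotonated (−1), and with His taken as neutral all other side chains carry no charge.
Positive (K, R): R2, R4, K10, K13, K15, K17 → +6.
Negative (D, E): E3, E6, E7, E8, E9, E14, D16 → −7.
Net charge = (+6) + (−7) = −1.

-1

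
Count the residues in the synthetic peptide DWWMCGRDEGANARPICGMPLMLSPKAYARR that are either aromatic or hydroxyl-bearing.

4

Aromatic: F, W, Y. Hydroxyl-bearing: S, T, Y.
Aromatic residues here: W2, W3, Y28 (3).
Hydroxyl-bearing residues here: S24, Y28 (2).
Y is in both groups, so the 1 Y residue must not be double-counted.
Total = 3 + 2 − 1 = 4.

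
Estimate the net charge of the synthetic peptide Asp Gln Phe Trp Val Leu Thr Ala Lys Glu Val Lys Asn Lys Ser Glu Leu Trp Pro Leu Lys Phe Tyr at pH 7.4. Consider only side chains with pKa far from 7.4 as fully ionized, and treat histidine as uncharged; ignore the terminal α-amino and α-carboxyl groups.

The side chains ionized at physiological pH are Lys/Arg (+1) and Asp/Glu (−1); with His treated as neutral, nothing else contributes.
Positive (K, R): Lys9, Lys12, Lys14, Lys21 → +4.
Negative (D, E): Asp1, Glu10, Glu16 → −3.
Net charge = (+4) + (−3) = +1.

+1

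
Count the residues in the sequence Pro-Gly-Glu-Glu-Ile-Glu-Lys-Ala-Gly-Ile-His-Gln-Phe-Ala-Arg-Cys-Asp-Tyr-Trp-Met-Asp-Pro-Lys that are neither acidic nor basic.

14

Acidic: D, E. Basic: K, R, H. All other residues are neither.
Matching residues: Pro1, Gly2, Ile5, Ala8, Gly9, Ile10, Gln12, Phe13, Ala14, Cys16, Tyr18, Trp19, Met20, Pro22.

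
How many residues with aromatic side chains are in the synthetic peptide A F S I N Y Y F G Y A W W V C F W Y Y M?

11

F, W, and Y each carry an aromatic ring on the side chain.
Matching residues: F2, Y6, Y7, F8, Y10, W12, W13, F16, W17, Y18, Y19.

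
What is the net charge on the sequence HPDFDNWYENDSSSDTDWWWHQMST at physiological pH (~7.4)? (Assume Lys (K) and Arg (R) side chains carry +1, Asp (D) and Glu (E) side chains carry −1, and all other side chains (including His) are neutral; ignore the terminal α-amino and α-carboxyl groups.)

Positive (K, R): none → +0.
Negative (D, E): D3, D5, E9, D11, D15, D17 → −6.
Net charge = (+0) + (−6) = −6.

-6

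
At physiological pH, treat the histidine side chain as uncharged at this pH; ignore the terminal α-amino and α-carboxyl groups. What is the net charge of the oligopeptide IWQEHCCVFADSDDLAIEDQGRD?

-6

Near pH 7.4, K and R contribute +1 each, D and E contribute −1 each, and every other side chain (His included, as stated) is uncharged.
Positive (K, R): R22 → +1.
Negative (D, E): E4, D11, D13, D14, E18, D19, D23 → −7.
Net charge = (+1) + (−7) = −6.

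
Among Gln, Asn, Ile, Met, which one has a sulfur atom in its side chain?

Met

Only Cys (C) and Met (M) have a sulfur atom in the side chain.
Of the listed options, only Met belongs to this group.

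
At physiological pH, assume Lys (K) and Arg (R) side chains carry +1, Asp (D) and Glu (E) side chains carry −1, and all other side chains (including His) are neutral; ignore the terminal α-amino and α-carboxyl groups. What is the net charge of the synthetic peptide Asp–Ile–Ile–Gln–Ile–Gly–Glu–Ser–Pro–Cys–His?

-2

Positive (K, R): none → +0.
Negative (D, E): Asp1, Glu7 → −2.
Net charge = (+0) + (−2) = −2.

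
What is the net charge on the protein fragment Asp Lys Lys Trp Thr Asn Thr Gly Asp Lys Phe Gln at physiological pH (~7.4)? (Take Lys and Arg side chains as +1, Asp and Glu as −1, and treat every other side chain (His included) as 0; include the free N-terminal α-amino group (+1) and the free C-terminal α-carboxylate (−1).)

+1

Positive (K, R): Lys2, Lys3, Lys10 → +3.
Negative (D, E): Asp1, Asp9 → −2.
The N-terminus (+1) and C-terminus (−1) cancel.
Net charge = (+3) + (−2) = +1.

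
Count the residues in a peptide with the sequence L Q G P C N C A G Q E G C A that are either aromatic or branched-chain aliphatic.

1

Aromatic: F, W, Y. Branched-chain aliphatic: I, L, V.
Aromatic residues here: none (0).
Branched-chain aliphatic residues here: L1 (1).
The two groups share no amino acid, so total = 0 + 1 = 1.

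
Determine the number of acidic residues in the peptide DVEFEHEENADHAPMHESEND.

Only D (aspartate) and E (glutamate) carry a side-chain carboxylic acid.
Matching residues: D1, E3, E5, E7, E8, D11, E17, E19, D21.

9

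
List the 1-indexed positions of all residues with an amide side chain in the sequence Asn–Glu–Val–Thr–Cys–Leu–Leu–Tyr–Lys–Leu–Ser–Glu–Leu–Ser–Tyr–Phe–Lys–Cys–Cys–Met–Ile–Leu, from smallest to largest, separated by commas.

Only N (asparagine) and Q (glutamine) carry a side-chain carboxamide.
Matching residues: Asn1.

1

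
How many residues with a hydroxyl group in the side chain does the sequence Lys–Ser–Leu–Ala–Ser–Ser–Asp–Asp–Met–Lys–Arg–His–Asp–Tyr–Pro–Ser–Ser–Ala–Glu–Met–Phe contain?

6

S, T, and Y are the three residues with a side-chain hydroxyl.
Matching residues: Ser2, Ser5, Ser6, Tyr14, Ser16, Ser17.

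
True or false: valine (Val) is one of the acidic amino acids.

False

Aspartate (D) and glutamate (E) have carboxylic-acid side chains and are the acidic amino acids.
Valine is not in this group.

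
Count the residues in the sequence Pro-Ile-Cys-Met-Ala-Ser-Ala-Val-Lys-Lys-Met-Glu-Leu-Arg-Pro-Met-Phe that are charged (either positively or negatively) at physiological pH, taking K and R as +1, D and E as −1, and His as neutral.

4

Charged side chains at pH ~7.4: K, R (positive); D, E (negative).
Matching residues: Lys9, Lys10, Glu12, Arg14.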